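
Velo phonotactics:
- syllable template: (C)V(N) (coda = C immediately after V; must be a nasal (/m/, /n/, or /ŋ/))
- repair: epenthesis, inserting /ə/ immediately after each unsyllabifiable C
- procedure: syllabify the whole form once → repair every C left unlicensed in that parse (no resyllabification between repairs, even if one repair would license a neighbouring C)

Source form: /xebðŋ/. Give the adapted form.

Under (C)V(N), the unsyllabifiable consonants are /b/, /ð/, /ŋ/ (only a nasal (/m/, /n/, or /ŋ/) is licensed in coda position; onsets are limited to one consonant).
Epenthesis after each stranded consonant: /b/ → /bə/, /ð/ → /ðə/, /ŋ/ → /ŋə/.

xebəðəŋə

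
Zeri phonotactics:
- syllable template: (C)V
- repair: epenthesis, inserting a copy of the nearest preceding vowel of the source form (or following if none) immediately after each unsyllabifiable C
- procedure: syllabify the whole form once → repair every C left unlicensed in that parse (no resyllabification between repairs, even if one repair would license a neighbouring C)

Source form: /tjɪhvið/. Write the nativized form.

tɪjɪhɪviði

Under (C)V, the unsyllabifiable consonants are /t/, /h/, /ð/ (no codas are permitted; onsets are limited to one consonant).
Inserting the epenthetic vowel yields /t/ → /tɪ/, /h/ → /hɪ/, /ð/ → /ði/.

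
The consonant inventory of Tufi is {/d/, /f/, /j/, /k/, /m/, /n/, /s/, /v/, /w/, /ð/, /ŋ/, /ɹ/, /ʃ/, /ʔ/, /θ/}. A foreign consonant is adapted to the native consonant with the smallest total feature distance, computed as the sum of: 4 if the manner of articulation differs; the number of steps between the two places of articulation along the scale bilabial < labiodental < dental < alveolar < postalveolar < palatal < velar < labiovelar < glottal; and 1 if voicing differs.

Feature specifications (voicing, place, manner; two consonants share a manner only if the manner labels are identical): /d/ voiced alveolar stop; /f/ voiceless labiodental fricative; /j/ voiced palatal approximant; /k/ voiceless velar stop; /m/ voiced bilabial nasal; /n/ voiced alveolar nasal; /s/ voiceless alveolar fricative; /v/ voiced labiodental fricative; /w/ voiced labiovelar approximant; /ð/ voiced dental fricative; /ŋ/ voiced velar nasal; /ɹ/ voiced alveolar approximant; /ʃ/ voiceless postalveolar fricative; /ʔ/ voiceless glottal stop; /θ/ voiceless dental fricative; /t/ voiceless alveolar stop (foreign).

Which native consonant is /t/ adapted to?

d

/d/ is closest: same manner (stop), place distance 0 (alveolar→alveolar), voicing differs (+1); total 1. Next closest is /k/ at distance 3.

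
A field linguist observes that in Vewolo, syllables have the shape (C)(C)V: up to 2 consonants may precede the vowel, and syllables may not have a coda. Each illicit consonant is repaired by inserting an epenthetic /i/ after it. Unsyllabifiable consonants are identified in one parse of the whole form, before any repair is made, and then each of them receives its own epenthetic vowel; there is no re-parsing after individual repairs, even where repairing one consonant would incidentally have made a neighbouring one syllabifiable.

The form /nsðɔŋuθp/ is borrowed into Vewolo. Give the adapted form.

nisðɔŋuθipi

Syllabifying with onset maximization leaves /n/, /θ/, /p/ stranded (no codas are permitted; onsets may contain at most 2 consonants).
Inserting the epenthetic vowel yields /n/ → /ni/, /θ/ → /θi/, /p/ → /pi/.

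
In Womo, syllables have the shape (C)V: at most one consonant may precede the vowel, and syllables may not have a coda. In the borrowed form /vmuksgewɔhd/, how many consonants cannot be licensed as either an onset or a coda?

The consonants /v/, /k/, /s/, /h/, /d/ cannot be parsed into a legal (C)V syllable (no codas are permitted; onsets are limited to one consonant).

5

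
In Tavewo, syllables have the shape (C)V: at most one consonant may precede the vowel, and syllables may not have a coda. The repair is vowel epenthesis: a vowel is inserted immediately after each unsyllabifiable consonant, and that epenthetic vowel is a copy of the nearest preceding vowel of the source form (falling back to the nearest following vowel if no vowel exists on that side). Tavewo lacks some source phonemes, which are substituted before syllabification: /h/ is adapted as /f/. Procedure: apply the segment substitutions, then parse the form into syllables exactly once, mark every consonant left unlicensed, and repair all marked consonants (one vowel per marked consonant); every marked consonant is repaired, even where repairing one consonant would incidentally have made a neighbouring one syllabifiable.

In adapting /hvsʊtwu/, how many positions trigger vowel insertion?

3

After substitution the input is /fvsʊtwu/.
The unsyllabifiable consonants are /f/, /v/, /t/; each receives one epenthetic vowel.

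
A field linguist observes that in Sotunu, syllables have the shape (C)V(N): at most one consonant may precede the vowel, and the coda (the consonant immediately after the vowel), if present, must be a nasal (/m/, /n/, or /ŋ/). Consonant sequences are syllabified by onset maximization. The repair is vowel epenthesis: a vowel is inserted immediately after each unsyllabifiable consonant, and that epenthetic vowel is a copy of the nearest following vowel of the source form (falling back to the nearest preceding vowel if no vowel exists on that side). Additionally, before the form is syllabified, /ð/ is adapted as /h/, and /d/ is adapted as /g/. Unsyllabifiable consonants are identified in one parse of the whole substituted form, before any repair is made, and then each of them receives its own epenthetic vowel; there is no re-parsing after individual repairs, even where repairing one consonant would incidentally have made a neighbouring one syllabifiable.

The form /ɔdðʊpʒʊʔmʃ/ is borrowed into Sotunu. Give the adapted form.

Substitution: /d/ → /g/, /ð/ → /h/, giving /ɔghʊpʒʊʔmʃ/.
Under (C)V(N), the unsyllabifiable consonants are /g/, /p/, /ʔ/, /m/, /ʃ/ (only a nasal (/m/, /n/, or /ŋ/) is licensed in coda position; onsets are limited to one consonant).
Epenthesis after each stranded consonant: /g/ → /gʊ/, /p/ → /pʊ/, /ʔ/ → /ʔʊ/, /m/ → /mʊ/, /ʃ/ → /ʃʊ/.

ɔgʊhʊpʊʒʊʔʊmʊʃʊ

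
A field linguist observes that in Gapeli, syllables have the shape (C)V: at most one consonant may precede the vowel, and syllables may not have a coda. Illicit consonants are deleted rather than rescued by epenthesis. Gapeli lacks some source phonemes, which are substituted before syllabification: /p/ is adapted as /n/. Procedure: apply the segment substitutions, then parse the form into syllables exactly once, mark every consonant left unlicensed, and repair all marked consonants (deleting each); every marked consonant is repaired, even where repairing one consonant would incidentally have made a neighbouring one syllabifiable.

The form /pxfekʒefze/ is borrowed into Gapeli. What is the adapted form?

Substitution: /p/ → /n/, giving /nxfekʒefze/.
Under (C)V, the unsyllabifiable consonants are /n/, /x/, /k/, /f/ (no codas are permitted; onsets are limited to one consonant).
Deletion applies to /n/, /x/, /k/, /f/.

feʒeze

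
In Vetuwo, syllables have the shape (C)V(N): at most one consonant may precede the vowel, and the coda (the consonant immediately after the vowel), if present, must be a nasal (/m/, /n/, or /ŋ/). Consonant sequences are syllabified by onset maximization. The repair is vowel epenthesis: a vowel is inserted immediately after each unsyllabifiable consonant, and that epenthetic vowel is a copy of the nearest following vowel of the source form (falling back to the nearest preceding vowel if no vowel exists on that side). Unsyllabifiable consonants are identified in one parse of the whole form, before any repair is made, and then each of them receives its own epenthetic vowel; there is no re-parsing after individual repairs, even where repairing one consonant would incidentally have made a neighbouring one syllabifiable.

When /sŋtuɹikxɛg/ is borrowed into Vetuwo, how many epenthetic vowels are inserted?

4

The unsyllabifiable consonants are /s/, /ŋ/, /k/, /g/; each receives one epenthetic vowel.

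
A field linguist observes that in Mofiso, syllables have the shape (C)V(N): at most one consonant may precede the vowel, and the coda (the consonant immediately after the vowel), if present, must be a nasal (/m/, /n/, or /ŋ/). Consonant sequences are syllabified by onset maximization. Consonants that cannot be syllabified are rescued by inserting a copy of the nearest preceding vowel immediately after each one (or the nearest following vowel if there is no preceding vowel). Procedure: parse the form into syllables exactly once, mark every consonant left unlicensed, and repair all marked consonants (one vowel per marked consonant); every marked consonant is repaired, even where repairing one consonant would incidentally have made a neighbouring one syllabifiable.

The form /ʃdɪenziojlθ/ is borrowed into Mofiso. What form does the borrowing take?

ʃɪdɪenziojoloθo

Syllabifying with onset maximization leaves /ʃ/, /j/, /l/, /θ/ stranded (only a nasal (/m/, /n/, or /ŋ/) is licensed in coda position; onsets are limited to one consonant).
Each unlicensed consonant becomes the onset of a new syllable: /ʃ/ → /ʃɪ/, /j/ → /jo/, /l/ → /lo/, /θ/ → /θo/.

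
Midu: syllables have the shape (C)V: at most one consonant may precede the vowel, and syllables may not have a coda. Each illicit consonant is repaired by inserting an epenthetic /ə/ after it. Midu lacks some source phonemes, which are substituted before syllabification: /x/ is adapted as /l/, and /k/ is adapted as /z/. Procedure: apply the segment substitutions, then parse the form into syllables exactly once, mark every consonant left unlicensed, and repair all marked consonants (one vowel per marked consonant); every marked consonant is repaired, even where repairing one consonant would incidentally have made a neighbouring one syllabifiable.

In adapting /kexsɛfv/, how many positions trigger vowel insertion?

3

After substitution the input is /zelsɛfv/.
The unsyllabifiable consonants are /l/, /f/, /v/; each receives one epenthetic vowel.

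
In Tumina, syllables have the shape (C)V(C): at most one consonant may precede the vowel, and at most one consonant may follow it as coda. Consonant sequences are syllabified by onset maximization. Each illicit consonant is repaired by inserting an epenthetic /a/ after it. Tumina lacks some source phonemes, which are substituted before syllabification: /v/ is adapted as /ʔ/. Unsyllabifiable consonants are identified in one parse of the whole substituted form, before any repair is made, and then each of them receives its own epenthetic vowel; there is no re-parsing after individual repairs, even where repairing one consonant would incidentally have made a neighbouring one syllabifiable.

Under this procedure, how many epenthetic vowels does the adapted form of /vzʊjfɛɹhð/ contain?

After substitution the input is /ʔzʊjfɛɹhð/.
The unsyllabifiable consonants are /ʔ/, /h/, /ð/; each receives one epenthetic vowel.

3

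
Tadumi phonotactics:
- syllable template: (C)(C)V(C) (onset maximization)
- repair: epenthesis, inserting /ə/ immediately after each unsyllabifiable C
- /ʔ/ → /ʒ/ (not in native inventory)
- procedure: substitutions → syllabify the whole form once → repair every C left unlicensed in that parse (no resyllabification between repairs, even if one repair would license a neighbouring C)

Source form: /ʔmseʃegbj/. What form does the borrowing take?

Substitution: /ʔ/ → /ʒ/, giving /ʒmseʃegbj/.
Under (C)(C)V(C), the unsyllabifiable consonants are /ʒ/, /b/, /j/ (at most one coda consonant is licensed; onsets may contain at most 2 consonants).
Each unlicensed consonant becomes the onset of a new syllable: /ʒ/ → /ʒə/, /b/ → /bə/, /j/ → /jə/.

ʒəmseʃegbəjə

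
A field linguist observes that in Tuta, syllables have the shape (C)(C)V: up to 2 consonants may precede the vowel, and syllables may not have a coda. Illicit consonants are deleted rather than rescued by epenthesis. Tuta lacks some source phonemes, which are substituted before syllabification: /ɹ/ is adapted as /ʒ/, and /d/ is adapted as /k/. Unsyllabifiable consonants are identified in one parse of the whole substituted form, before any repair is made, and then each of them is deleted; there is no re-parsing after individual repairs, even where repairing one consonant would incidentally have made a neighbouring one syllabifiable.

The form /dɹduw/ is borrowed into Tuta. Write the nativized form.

ʒku

Substitution: /d/ → /k/, /ɹ/ → /ʒ/, giving /kʒkuw/.
Syllabifying with onset maximization leaves /k/, /w/ stranded (no codas are permitted; onsets may contain at most 2 consonants).
Deletion applies to /k/, /w/.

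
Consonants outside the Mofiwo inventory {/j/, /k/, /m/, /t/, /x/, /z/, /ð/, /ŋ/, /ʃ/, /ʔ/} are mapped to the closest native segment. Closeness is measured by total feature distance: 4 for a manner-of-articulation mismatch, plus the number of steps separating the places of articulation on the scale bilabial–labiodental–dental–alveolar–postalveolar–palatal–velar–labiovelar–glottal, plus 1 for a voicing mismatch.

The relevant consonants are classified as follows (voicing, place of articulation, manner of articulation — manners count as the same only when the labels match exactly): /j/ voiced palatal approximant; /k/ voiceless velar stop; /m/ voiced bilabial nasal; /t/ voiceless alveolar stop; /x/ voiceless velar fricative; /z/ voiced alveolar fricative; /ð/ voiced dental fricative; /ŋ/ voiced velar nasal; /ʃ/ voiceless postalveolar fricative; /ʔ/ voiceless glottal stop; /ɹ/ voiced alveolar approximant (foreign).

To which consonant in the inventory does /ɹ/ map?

/j/ is closest: same manner (approximant), place distance 2 (alveolar→palatal), same voicing; total 2. Next closest is /z/ at distance 4.

j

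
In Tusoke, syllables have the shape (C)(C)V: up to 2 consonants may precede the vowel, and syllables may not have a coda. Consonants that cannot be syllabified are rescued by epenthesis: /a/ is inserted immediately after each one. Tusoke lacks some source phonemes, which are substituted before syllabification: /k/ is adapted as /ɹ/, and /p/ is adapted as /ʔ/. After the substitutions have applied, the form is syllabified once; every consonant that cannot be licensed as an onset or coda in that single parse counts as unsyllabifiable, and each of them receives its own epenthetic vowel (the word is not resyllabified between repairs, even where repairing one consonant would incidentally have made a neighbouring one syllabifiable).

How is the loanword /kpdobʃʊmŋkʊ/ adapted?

Substitution: /k/ → /ɹ/, /p/ → /ʔ/, giving /ɹʔdobʃʊmŋɹʊ/.
The consonants /ɹ/, /m/ cannot be parsed into a legal (C)(C)V syllable (no codas are permitted; onsets may contain at most 2 consonants).
Each unlicensed consonant becomes the onset of a new syllable: /ɹ/ → /ɹa/, /m/ → /ma/.

ɹaʔdobʃʊmaŋɹʊ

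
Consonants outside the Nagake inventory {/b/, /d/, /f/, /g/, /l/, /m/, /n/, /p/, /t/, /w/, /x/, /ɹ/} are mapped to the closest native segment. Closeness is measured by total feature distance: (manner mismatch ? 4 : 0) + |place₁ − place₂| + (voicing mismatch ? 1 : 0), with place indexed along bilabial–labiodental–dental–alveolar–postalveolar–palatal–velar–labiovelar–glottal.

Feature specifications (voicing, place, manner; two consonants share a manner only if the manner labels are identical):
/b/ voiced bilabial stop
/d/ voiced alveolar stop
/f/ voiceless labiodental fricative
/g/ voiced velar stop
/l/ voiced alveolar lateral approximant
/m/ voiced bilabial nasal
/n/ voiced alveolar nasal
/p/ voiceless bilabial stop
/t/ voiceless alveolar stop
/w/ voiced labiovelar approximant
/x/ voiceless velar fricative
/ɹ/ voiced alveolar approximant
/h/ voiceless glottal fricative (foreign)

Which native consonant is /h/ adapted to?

/x/ is closest: same manner (fricative), place distance 2 (glottal→velar), same voicing; total 2. Next closest is /w/ at distance 6.

x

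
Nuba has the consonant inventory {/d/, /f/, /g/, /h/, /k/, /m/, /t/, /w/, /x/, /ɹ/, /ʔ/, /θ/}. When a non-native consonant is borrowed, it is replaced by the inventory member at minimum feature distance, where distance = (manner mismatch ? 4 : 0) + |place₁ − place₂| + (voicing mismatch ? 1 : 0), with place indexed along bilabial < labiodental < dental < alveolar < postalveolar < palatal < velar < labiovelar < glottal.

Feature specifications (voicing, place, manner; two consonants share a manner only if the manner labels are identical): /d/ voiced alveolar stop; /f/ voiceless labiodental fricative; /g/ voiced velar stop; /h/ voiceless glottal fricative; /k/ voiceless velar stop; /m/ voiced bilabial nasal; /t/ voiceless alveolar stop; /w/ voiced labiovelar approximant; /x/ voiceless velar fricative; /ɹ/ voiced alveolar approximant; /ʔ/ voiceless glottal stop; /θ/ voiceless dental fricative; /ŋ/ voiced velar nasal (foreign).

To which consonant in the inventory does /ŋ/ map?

g

/g/ is closest: manner differs (nasal→stop, +4), place distance 0 (velar→velar), same voicing; total 4. Next closest is /k/ at distance 5.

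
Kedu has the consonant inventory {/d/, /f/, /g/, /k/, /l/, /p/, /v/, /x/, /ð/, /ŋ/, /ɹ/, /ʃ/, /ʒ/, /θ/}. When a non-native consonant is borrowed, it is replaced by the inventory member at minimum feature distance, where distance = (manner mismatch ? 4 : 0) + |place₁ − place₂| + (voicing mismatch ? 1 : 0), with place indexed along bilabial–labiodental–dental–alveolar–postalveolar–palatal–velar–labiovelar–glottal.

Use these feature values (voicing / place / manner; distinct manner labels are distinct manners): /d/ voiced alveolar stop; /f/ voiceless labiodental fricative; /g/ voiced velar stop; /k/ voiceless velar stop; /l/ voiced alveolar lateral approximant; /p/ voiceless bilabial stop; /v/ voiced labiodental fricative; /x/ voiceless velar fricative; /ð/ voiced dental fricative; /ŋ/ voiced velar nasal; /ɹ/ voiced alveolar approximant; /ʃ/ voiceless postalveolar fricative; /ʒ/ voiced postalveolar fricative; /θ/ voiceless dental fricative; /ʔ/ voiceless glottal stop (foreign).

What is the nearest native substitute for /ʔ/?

/k/ is closest: same manner (stop), place distance 2 (glottal→velar), same voicing; total 2. Next closest is /g/ at distance 3.

k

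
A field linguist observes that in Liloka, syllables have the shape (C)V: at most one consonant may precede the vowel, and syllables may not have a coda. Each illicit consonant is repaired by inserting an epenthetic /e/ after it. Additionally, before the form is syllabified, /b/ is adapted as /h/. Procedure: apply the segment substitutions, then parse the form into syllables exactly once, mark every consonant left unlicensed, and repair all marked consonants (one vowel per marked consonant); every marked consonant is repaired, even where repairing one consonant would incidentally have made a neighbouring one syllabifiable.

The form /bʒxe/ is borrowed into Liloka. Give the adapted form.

Substitution: /b/ → /h/, giving /hʒxe/.
Under (C)V, the unsyllabifiable consonants are /h/, /ʒ/ (no codas are permitted; onsets are limited to one consonant).
Epenthesis after each stranded consonant: /h/ → /he/, /ʒ/ → /ʒe/.

heʒexe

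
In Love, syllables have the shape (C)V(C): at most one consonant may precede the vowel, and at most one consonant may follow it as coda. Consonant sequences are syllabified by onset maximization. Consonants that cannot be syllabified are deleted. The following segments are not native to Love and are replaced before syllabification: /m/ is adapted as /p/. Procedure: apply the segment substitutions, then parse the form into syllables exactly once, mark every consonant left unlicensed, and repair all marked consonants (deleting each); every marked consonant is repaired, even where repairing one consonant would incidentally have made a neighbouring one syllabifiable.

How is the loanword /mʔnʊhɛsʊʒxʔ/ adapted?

nʊhɛsʊʒ

Substitution: /m/ → /p/, giving /pʔnʊhɛsʊʒxʔ/.
The consonants /p/, /ʔ/, /x/, /ʔ/ cannot be parsed into a legal (C)V(C) syllable (at most one coda consonant is licensed; onsets are limited to one consonant).
Deleting the stranded consonants removes /p/, /ʔ/, /x/, /ʔ/.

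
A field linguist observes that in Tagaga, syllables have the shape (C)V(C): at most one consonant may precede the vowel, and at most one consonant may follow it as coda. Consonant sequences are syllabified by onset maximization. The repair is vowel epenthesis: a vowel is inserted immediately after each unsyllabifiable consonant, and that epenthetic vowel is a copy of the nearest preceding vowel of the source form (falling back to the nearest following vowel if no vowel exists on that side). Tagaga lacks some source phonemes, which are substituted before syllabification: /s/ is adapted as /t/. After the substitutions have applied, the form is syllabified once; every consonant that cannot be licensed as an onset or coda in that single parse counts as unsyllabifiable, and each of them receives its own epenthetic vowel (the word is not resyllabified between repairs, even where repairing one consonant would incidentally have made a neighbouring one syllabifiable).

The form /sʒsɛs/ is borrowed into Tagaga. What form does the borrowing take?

Substitution: /s/ → /t/, giving /tʒtɛt/.
The consonants /t/, /ʒ/ cannot be parsed into a legal (C)V(C) syllable (at most one coda consonant is licensed; onsets are limited to one consonant).
Inserting the epenthetic vowel yields /t/ → /tɛ/, /ʒ/ → /ʒɛ/.

tɛʒɛtɛt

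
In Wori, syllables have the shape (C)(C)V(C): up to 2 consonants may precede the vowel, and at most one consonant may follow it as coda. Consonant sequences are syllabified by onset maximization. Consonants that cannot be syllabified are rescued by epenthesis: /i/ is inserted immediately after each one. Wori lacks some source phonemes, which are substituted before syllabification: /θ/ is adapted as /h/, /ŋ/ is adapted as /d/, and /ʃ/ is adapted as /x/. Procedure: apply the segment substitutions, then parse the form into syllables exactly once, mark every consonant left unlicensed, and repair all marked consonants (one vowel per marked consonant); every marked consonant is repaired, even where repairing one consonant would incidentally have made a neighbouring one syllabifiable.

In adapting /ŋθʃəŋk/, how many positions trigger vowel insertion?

2

After substitution the input is /dhxədk/.
The unsyllabifiable consonants are /d/, /k/; each receives one epenthetic vowel.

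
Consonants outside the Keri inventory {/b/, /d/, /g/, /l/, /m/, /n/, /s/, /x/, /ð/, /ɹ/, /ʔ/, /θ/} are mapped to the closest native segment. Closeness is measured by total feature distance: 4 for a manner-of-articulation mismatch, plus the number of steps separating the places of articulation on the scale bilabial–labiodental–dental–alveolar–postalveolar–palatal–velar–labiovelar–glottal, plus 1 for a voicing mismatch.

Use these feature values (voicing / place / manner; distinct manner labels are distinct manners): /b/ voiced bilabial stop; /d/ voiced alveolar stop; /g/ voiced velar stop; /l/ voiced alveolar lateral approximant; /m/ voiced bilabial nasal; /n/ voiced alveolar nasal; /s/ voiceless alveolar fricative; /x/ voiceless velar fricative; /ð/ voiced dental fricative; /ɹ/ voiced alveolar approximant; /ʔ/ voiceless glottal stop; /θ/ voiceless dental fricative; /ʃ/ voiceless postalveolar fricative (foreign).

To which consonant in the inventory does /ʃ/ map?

s

/s/ is closest: same manner (fricative), place distance 1 (postalveolar→alveolar), same voicing; total 1. Next closest is /x/ at distance 2.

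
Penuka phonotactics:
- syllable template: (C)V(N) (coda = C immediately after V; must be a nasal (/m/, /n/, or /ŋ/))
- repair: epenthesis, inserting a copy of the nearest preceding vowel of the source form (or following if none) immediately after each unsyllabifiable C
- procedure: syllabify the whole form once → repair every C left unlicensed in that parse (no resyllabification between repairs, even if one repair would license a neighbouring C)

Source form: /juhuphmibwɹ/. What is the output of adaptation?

juhupuhumibiwiɹi

The consonants /p/, /h/, /b/, /w/, /ɹ/ cannot be parsed into a legal (C)V(N) syllable (only a nasal (/m/, /n/, or /ŋ/) is licensed in coda position; onsets are limited to one consonant).
Each unlicensed consonant becomes the onset of a new syllable: /p/ → /pu/, /h/ → /hu/, /b/ → /bi/, /w/ → /wi/, /ɹ/ → /ɹi/.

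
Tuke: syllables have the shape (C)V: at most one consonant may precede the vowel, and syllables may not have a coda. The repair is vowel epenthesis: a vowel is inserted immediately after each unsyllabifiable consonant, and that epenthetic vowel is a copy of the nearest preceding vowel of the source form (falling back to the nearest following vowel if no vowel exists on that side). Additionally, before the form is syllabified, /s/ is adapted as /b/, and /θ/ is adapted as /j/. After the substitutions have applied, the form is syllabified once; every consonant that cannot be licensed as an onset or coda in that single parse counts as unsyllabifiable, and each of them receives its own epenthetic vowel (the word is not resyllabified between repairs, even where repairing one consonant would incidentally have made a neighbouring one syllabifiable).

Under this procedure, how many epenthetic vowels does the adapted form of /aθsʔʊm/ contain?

3

After substitution the input is /ajbʔʊm/.
The unsyllabifiable consonants are /j/, /b/, /m/; each receives one epenthetic vowel.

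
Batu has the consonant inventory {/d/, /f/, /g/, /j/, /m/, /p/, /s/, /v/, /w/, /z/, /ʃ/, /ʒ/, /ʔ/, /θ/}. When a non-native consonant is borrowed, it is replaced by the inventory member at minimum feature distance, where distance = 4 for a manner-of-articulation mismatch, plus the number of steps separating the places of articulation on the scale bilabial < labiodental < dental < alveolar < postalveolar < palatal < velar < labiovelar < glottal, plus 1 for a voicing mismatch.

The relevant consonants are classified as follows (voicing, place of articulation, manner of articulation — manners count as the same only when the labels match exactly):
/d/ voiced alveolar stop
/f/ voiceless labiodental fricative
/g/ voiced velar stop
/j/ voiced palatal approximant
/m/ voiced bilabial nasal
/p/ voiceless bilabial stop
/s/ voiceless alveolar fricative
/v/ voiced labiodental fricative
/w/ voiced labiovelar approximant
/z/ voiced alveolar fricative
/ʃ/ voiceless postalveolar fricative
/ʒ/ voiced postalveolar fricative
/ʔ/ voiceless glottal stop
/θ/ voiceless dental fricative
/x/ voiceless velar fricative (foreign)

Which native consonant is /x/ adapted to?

/ʃ/ is closest: same manner (fricative), place distance 2 (velar→postalveolar), same voicing; total 2. Next closest is /s/ at distance 3.

ʃ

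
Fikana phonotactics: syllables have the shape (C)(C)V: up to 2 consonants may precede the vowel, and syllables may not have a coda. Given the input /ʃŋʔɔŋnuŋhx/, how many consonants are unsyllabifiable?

Syllabifying with onset maximization leaves /ʃ/, /ŋ/, /h/, /x/ stranded (no codas are permitted; onsets may contain at most 2 consonants).

4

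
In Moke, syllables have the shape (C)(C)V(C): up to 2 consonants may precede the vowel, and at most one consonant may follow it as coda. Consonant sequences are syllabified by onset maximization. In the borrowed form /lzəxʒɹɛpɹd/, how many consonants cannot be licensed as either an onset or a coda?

2

Under (C)(C)V(C), the unsyllabifiable consonants are /ɹ/, /d/ (at most one coda consonant is licensed; onsets may contain at most 2 consonants).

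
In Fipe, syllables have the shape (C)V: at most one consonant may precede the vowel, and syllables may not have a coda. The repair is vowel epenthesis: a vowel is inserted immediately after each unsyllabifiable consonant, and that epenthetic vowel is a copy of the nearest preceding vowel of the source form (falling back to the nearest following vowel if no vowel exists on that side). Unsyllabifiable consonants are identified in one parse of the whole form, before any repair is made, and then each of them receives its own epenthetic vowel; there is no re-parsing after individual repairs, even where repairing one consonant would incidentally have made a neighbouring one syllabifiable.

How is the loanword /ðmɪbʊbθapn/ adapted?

ðɪmɪbʊbʊθapana

Under (C)V, the unsyllabifiable consonants are /ð/, /b/, /p/, /n/ (no codas are permitted; onsets are limited to one consonant).
Each unlicensed consonant becomes the onset of a new syllable: /ð/ → /ðɪ/, /b/ → /bʊ/, /p/ → /pa/, /n/ → /na/.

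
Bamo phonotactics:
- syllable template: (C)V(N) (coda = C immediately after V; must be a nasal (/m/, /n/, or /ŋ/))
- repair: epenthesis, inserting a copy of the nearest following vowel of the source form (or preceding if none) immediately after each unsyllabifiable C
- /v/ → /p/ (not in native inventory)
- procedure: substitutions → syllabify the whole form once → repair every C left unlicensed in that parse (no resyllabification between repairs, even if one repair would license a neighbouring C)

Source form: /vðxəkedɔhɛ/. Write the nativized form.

pəðəxəkedɔhɛ

Substitution: /v/ → /p/, giving /pðxəkedɔhɛ/.
Under (C)V(N), the unsyllabifiable consonants are /p/, /ð/ (only a nasal (/m/, /n/, or /ŋ/) is licensed in coda position; onsets are limited to one consonant).
Epenthesis after each stranded consonant: /p/ → /pə/, /ð/ → /ðə/.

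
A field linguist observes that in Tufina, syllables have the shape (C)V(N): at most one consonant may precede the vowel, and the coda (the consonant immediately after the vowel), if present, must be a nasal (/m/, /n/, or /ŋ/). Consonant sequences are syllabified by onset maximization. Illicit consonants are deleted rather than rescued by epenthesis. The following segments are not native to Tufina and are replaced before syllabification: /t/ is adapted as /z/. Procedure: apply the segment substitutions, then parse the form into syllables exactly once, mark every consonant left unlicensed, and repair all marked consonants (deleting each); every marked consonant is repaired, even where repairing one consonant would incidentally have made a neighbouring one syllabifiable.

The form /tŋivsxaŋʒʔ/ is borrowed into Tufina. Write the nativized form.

ŋixaŋ

Substitution: /t/ → /z/, giving /zŋivsxaŋʒʔ/.
Under (C)V(N), the unsyllabifiable consonants are /z/, /v/, /s/, /ʒ/, /ʔ/ (only a nasal (/m/, /n/, or /ŋ/) is licensed in coda position; onsets are limited to one consonant).
Deleting the stranded consonants removes /z/, /v/, /s/, /ʒ/, /ʔ/.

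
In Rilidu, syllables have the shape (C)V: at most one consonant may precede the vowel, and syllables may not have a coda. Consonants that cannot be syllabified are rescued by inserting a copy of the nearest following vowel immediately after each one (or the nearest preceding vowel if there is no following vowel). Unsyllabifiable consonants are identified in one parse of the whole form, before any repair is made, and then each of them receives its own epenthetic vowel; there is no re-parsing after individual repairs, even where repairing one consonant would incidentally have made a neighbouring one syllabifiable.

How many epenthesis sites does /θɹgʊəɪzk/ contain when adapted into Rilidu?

4

The unsyllabifiable consonants are /θ/, /ɹ/, /z/, /k/; each receives one epenthetic vowel.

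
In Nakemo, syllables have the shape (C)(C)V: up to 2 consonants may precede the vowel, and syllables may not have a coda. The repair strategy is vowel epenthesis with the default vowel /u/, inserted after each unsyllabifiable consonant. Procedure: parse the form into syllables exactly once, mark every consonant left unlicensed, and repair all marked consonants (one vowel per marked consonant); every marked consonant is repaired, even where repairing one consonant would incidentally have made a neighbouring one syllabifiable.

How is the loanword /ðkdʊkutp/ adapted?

Syllabifying with onset maximization leaves /ð/, /t/, /p/ stranded (no codas are permitted; onsets may contain at most 2 consonants).
Each unlicensed consonant becomes the onset of a new syllable: /ð/ → /ðu/, /t/ → /tu/, /p/ → /pu/.

ðukdʊkutupu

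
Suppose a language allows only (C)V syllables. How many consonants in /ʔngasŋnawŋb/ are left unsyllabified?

Under (C)V, the unsyllabifiable consonants are /ʔ/, /n/, /s/, /ŋ/, /w/, /ŋ/, /b/ (no codas are permitted; onsets are limited to one consonant).

7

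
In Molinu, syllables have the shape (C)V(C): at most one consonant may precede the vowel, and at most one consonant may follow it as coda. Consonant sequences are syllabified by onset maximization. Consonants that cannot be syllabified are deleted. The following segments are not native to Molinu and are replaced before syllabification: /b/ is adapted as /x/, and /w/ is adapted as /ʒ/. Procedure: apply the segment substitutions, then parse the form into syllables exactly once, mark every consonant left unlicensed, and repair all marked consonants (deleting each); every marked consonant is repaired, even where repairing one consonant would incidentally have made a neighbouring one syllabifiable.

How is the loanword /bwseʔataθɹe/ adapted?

Substitution: /b/ → /x/, /w/ → /ʒ/, giving /xʒseʔataθɹe/.
The consonants /x/, /ʒ/ cannot be parsed into a legal (C)V(C) syllable (at most one coda consonant is licensed; onsets are limited to one consonant).
Deletion applies to /x/, /ʒ/.

seʔataθɹe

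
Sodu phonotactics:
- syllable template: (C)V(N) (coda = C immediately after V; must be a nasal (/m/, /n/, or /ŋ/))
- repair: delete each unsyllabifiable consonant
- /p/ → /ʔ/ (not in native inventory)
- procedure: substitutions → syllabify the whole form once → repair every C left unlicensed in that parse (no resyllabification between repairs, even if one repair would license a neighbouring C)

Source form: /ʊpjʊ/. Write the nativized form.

ʊjʊ

Substitution: /p/ → /ʔ/, giving /ʊʔjʊ/.
Under (C)V(N), the unsyllabifiable consonants are /ʔ/ (only a nasal (/m/, /n/, or /ŋ/) is licensed in coda position; onsets are limited to one consonant).
Deleting the stranded consonants removes /ʔ/.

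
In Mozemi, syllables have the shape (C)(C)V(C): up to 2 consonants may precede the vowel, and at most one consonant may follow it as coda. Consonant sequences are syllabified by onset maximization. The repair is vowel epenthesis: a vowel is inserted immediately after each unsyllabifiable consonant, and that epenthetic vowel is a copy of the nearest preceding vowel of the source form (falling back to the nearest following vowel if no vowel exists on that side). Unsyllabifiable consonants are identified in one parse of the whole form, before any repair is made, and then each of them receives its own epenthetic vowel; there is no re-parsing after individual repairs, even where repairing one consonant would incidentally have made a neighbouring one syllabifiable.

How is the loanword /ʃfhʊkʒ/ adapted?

Syllabifying with onset maximization leaves /ʃ/, /ʒ/ stranded (at most one coda consonant is licensed; onsets may contain at most 2 consonants).
Inserting the epenthetic vowel yields /ʃ/ → /ʃʊ/, /ʒ/ → /ʒʊ/.

ʃʊfhʊkʒʊ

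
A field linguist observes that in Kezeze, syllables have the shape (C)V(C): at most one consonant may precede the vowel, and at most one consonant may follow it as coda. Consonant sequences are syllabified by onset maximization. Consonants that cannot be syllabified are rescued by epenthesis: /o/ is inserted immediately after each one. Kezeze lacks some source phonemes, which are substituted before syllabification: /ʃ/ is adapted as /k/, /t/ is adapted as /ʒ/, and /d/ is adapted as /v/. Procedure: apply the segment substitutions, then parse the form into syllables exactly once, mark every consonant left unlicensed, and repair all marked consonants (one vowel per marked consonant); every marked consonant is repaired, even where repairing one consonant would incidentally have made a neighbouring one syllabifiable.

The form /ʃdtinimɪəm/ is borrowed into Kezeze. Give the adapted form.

Substitution: /ʃ/ → /k/, /d/ → /v/, /t/ → /ʒ/, giving /kvʒinimɪəm/.
Syllabifying with onset maximization leaves /k/, /v/ stranded (at most one coda consonant is licensed; onsets are limited to one consonant).
Epenthesis after each stranded consonant: /k/ → /ko/, /v/ → /vo/.

kovoʒinimɪəm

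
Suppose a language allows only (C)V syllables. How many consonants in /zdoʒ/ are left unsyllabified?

The consonants /z/, /ʒ/ cannot be parsed into a legal (C)V syllable (no codas are permitted; onsets are limited to one consonant).

2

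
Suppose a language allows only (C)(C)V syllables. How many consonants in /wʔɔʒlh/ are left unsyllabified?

Syllabifying with onset maximization leaves /ʒ/, /l/, /h/ stranded (no codas are permitted; onsets may contain at most 2 consonants).

3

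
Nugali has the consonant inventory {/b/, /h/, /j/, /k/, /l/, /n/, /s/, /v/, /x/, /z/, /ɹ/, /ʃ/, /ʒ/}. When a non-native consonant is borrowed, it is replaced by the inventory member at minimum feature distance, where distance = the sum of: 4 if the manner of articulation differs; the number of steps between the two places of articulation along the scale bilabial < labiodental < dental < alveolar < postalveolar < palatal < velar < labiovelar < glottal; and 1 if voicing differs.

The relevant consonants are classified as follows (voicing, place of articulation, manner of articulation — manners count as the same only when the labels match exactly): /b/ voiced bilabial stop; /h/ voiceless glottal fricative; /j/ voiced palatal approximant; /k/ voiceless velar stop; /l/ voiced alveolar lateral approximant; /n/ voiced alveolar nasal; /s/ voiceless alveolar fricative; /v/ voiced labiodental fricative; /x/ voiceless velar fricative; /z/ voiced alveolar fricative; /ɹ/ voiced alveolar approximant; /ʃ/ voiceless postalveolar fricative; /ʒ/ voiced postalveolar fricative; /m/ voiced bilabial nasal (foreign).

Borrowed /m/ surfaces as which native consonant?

n

/n/ is closest: same manner (nasal), place distance 3 (bilabial→alveolar), same voicing; total 3. Next closest is /b/ at distance 4.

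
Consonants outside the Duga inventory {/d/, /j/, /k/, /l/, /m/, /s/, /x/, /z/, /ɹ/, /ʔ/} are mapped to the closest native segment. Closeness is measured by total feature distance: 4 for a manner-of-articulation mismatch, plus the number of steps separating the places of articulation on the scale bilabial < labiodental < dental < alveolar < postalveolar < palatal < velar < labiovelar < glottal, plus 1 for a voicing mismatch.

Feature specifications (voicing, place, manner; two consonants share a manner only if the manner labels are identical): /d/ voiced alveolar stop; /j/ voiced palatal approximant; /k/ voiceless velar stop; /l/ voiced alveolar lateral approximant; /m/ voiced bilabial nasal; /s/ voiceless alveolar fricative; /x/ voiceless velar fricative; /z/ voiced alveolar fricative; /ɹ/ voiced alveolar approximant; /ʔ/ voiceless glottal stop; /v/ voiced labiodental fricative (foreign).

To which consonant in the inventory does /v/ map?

z

/z/ is closest: same manner (fricative), place distance 2 (labiodental→alveolar), same voicing; total 2. Next closest is /s/ at distance 3.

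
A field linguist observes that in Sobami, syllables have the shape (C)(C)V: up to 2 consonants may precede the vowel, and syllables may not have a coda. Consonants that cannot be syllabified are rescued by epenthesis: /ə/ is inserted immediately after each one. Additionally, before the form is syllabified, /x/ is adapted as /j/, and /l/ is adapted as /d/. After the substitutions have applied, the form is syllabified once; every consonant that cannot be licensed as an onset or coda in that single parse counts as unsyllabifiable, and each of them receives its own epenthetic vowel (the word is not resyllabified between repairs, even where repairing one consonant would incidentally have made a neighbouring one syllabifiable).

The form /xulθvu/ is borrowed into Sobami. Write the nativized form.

judəθvu

Substitution: /x/ → /j/, /l/ → /d/, giving /judθvu/.
The consonants /d/ cannot be parsed into a legal (C)(C)V syllable (no codas are permitted; onsets may contain at most 2 consonants).
Inserting the epenthetic vowel yields /d/ → /də/.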